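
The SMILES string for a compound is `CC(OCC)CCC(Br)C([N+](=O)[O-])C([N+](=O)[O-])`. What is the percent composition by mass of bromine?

25.52%

Atom tally by fragment:
  CH3 → C:1 H:3
  CH(OC2H5) → C:3 H:6 O:1
  CH2 → C:1 H:2
  CH2 → C:1 H:2
  CH(Br) → C:1 H:1 Br:1
  CH(NO2) → C:1 H:1 N:1 O:2
  CH2NO2 → C:1 H:2 N:1 O:2
Element totals:
  C: 9
  H: 17
  Br: 1
  N: 2
  O: 5
Molecular formula: C9H17BrN2O5.
Molar mass = 313.148 g/mol.
Mass from Br: 1 × 79.904 = 79.904 g/mol.
%Br = 79.904 / 313.148 × 100 = 25.52%.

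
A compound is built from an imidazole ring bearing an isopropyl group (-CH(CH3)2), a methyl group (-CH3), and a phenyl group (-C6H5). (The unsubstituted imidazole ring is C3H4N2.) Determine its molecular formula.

Atom tally by fragment:
  imidazole ring core → C:3 H:4 N:2
  (− 3 ring H displaced by substituents)
  + CH(CH3)2 → C:3 H:7
  + CH3 → C:1 H:3
  + C6H5 → C:6 H:5
Element totals:
  C: 13
  H: 16
  N: 2

C13H16N2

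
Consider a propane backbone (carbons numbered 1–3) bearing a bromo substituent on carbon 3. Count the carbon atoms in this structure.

Atom tally by fragment:
  CH3 → C:1 H:3
  CH2 → C:1 H:2
  CH2Br → C:1 H:2 Br:1
Element totals:
  C: 3
  H: 7
  Br: 1

3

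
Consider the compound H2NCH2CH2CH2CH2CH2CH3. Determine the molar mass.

101.19 g/mol

Element totals:
  C: 6
  H: 15
  N: 1
Molecular formula: C6H15N.
  M = 6(12.011) + 15(1.008) + 14.007
    = 72.066 + 15.120 + 14.007 = 101.193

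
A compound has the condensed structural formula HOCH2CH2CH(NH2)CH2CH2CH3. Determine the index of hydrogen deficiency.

Atom tally by fragment:
  HOCH2CH2 → C:2 H:5 O:1
  CH(NH2) → C:1 H:3 N:1
  CH2 → C:1 H:2
  CH2 → C:1 H:2
  CH3 → C:1 H:3
Element totals:
  C: 6
  H: 15
  N: 1
  O: 1
Molecular formula: C6H15NO.
DoU = (2C + 2 + N − H − X) / 2 = (2·6 + 2 + 1 − 15 − 0) / 2 = 0.

0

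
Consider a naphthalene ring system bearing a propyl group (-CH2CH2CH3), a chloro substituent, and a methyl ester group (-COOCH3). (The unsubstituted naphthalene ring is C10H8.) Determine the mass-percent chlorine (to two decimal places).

Atom tally by fragment:
  naphthalene ring system core → C:10 H:8
  (− 3 ring H displaced by substituents)
  + CH2CH2CH3 → C:3 H:7
  + Cl → Cl:1
  + COOCH3 → C:2 H:3 O:2
Element totals:
  C: 15
  H: 15
  Cl: 1
  O: 2
Molecular formula: C15H15ClO2.
Molar mass = 262.733 g/mol.
Mass from Cl: 1 × 35.45 = 35.450 g/mol.
%Cl = 35.450 / 262.733 × 100 = 13.49%.

13.49%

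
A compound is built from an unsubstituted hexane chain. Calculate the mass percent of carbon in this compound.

Atom tally by fragment:
  CH3 → C:1 H:3
  CH2 → C:1 H:2
  CH2 → C:1 H:2
  CH2 → C:1 H:2
  CH2 → C:1 H:2
  CH3 → C:1 H:3
Element totals:
  C: 6
  H: 14
Molecular formula: C6H14.
Molar mass = 86.178 g/mol.
Mass from C: 6 × 12.011 = 72.066 g/mol.
%C = 72.066 / 86.178 × 100 = 83.62%.

83.62%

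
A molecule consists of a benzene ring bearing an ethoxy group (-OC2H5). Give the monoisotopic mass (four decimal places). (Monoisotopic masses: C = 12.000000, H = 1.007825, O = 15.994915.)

122.0732

Atom tally by fragment:
  benzene ring core → C:6 H:6
  (− 1 ring H displaced by substituents)
  + OC2H5 → C:2 H:5 O:1
Element totals:
  C: 8
  H: 10
  O: 1
Molecular formula: C8H10O.
  M = 8(12.0) + 10(1.007825) + 15.994915
    = 96.000000 + 10.078250 + 15.994915 = 122.073165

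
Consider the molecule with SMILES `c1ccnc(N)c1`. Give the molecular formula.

C5H6N2

Atom tally by fragment:
  pyridine ring core → C:5 H:5 N:1
  (− 1 ring H displaced by substituents)
  + NH2 → N:1 H:2
Element totals:
  C: 5
  H: 6
  N: 2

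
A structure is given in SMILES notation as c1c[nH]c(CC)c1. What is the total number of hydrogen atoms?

Atom tally by fragment:
  pyrrole ring core → C:4 H:5 N:1
  (− 1 ring H displaced by substituents)
  + C2H5 → C:2 H:5
Element totals:
  C: 6
  H: 9
  N: 1

9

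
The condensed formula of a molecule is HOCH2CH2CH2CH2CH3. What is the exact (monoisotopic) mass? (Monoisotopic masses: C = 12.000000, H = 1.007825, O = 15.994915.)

Element totals:
  C: 5
  H: 12
  O: 1
Molecular formula: C5H12O.
  M = 5(12.0) + 12(1.007825) + 15.994915
    = 60.000000 + 12.093900 + 15.994915 = 88.088815

88.0888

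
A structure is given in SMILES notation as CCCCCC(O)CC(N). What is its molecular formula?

Atom tally by fragment:
  CH3 → C:1 H:3
  CH2 → C:1 H:2
  CH2 → C:1 H:2
  CH2 → C:1 H:2
  CH2 → C:1 H:2
  CH(OH) → C:1 H:2 O:1
  CH2 → C:1 H:2
  CH2NH2 → C:1 H:4 N:1
Element totals:
  C: 8
  H: 19
  N: 1
  O: 1

C8H19NO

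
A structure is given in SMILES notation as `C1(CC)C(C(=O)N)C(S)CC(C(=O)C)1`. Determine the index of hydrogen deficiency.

Atom tally by fragment:
  cyclopentane ring core → C:5 H:10
  (− 4 ring H displaced by substituents)
  + C2H5 → C:2 H:5
  + CONH2 → C:1 H:2 O:1 N:1
  + SH → S:1 H:1
  + COCH3 → C:2 H:3 O:1
Element totals:
  C: 10
  H: 17
  N: 1
  O: 2
  S: 1
Molecular formula: C10H17NO2S.
DoU = (2C + 2 + N − H − X) / 2 = (2·10 + 2 + 1 − 17 − 0) / 2 = 3.

3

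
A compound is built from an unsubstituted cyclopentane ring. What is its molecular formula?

C5H10

Atom tally by fragment:
  cyclopentane ring core → C:5 H:10
Element totals:
  C: 5
  H: 10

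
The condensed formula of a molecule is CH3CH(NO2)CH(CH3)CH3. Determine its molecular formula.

Atom tally by fragment:
  CH3 → C:1 H:3
  CH(NO2) → C:1 H:1 N:1 O:2
  CH(CH3) → C:2 H:4
  CH3 → C:1 H:3
Element totals:
  C: 5
  H: 11
  N: 1
  O: 2

C5H11NO2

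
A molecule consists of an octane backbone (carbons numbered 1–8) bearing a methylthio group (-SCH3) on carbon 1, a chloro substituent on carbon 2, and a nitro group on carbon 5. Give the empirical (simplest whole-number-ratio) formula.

Atom tally by fragment:
  CH3SCH2 → C:2 H:5 S:1
  CH(Cl) → C:1 H:1 Cl:1
  CH2 → C:1 H:2
  CH2 → C:1 H:2
  CH(NO2) → C:1 H:1 N:1 O:2
  CH2 → C:1 H:2
  CH2 → C:1 H:2
  CH3 → C:1 H:3
Element totals:
  C: 9
  H: 18
  Cl: 1
  N: 1
  O: 2
  S: 1
Molecular formula: C9H18ClNO2S.
gcd of subscripts (9, 1, 18, 1, 2, 1) = 1, so the empirical formula equals the molecular formula.

C9H18ClNO2S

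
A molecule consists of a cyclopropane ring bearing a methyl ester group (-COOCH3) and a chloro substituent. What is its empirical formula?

Atom tally by fragment:
  cyclopropane ring core → C:3 H:6
  (− 2 ring H displaced by substituents)
  + COOCH3 → C:2 H:3 O:2
  + Cl → Cl:1
Element totals:
  C: 5
  H: 7
  Cl: 1
  O: 2
Molecular formula: C5H7ClO2.
gcd of subscripts (5, 1, 7, 2) = 1, so the empirical formula equals the molecular formula.

C5H7ClO2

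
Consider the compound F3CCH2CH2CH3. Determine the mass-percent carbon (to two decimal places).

Atom tally by fragment:
  F3CCH2 → C:2 H:2 F:3
  CH2 → C:1 H:2
  CH3 → C:1 H:3
Element totals:
  C: 4
  H: 7
  F: 3
Molecular formula: C4H7F3.
Molar mass = 112.094 g/mol.
Mass from C: 4 × 12.011 = 48.044 g/mol.
%C = 48.044 / 112.094 × 100 = 42.86%.

42.86%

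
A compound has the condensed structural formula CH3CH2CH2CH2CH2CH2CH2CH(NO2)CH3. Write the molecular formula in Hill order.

C9H19NO2

Atom tally by fragment:
  CH3 → C:1 H:3
  CH2 → C:1 H:2
  CH2 → C:1 H:2
  CH2 → C:1 H:2
  CH2 → C:1 H:2
  CH2 → C:1 H:2
  CH2 → C:1 H:2
  CH(NO2) → C:1 H:1 N:1 O:2
  CH3 → C:1 H:3
Element totals:
  C: 9
  H: 19
  N: 1
  O: 2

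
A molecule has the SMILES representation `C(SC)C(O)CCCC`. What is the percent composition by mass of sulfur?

Atom tally by fragment:
  CH3SCH2 → C:2 H:5 S:1
  CH(OH) → C:1 H:2 O:1
  CH2 → C:1 H:2
  CH2 → C:1 H:2
  CH2 → C:1 H:2
  CH3 → C:1 H:3
Element totals:
  C: 7
  H: 16
  O: 1
  S: 1
Molecular formula: C7H16OS.
Molar mass = 148.264 g/mol.
Mass from S: 1 × 32.06 = 32.060 g/mol.
%S = 32.060 / 148.264 × 100 = 21.62%.

21.62%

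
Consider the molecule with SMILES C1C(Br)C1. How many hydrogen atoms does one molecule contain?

5

Atom tally by fragment:
  cyclopropane ring core → C:3 H:6
  (− 1 ring H displaced by substituents)
  + Br → Br:1
Element totals:
  C: 3
  H: 5
  Br: 1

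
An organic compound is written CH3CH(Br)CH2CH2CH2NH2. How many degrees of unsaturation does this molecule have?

Element totals:
  C: 5
  H: 12
  Br: 1
  N: 1
Molecular formula: C5H12BrN.
DoU = (2C + 2 + N − H − X) / 2 = (2·5 + 2 + 1 − 12 − 1) / 2 = 0.

0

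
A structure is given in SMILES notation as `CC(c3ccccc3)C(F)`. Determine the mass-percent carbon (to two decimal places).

78.23%

Atom tally by fragment:
  CH3 → C:1 H:3
  CH(C6H5) → C:7 H:6
  CH2F → C:1 H:2 F:1
Element totals:
  C: 9
  H: 11
  F: 1
Molecular formula: C9H11F.
Molar mass = 138.185 g/mol.
Mass from C: 9 × 12.011 = 108.099 g/mol.
%C = 108.099 / 138.185 × 100 = 78.23%.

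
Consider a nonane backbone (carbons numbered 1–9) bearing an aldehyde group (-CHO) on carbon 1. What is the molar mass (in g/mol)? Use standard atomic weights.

Atom tally by fragment:
  OHCCH2 → C:2 H:3 O:1
  CH2 → C:1 H:2
  CH2 → C:1 H:2
  CH2 → C:1 H:2
  CH2 → C:1 H:2
  CH2 → C:1 H:2
  CH2 → C:1 H:2
  CH2 → C:1 H:2
  CH3 → C:1 H:3
Element totals:
  C: 10
  H: 20
  O: 1
Molecular formula: C10H20O.
  M = 10(12.011) + 20(1.008) + 15.999
    = 120.110 + 20.160 + 15.999 = 156.269

156.27 g/mol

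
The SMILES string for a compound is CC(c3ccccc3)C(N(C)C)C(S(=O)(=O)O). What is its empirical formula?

C12H19NO3S

Atom tally by fragment:
  CH3 → C:1 H:3
  CH(C6H5) → C:7 H:6
  CH(N(CH3)2) → C:3 H:7 N:1
  CH2SO3H → C:1 H:3 S:1 O:3
Element totals:
  C: 12
  H: 19
  N: 1
  O: 3
  S: 1
Molecular formula: C12H19NO3S.
gcd of subscripts (12, 19, 1, 3, 1) = 1, so the empirical formula equals the molecular formula.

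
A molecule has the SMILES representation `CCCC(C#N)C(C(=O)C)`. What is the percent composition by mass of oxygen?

Atom tally by fragment:
  CH3 → C:1 H:3
  CH2 → C:1 H:2
  CH2 → C:1 H:2
  CH(CN) → C:2 H:1 N:1
  CH2COCH3 → C:3 H:5 O:1
Element totals:
  C: 8
  H: 13
  N: 1
  O: 1
Molecular formula: C8H13NO.
Molar mass = 139.198 g/mol.
Mass from O: 1 × 15.999 = 15.999 g/mol.
%O = 15.999 / 139.198 × 100 = 11.49%.

11.49%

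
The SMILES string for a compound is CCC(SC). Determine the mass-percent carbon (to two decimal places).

53.27%

Atom tally by fragment:
  CH3 → C:1 H:3
  CH2 → C:1 H:2
  CH2SCH3 → C:2 H:5 S:1
Element totals:
  C: 4
  H: 10
  S: 1
Molecular formula: C4H10S.
Molar mass = 90.184 g/mol.
Mass from C: 4 × 12.011 = 48.044 g/mol.
%C = 48.044 / 90.184 × 100 = 53.27%.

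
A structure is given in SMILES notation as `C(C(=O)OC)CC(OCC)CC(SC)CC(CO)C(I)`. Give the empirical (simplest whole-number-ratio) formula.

Atom tally by fragment:
  CH3OOCCH2 → C:3 H:5 O:2
  CH2 → C:1 H:2
  CH(OC2H5) → C:3 H:6 O:1
  CH2 → C:1 H:2
  CH(SCH3) → C:2 H:4 S:1
  CH2 → C:1 H:2
  CH(CH2OH) → C:2 H:4 O:1
  CH2I → C:1 H:2 I:1
Element totals:
  C: 14
  H: 27
  I: 1
  O: 4
  S: 1
Molecular formula: C14H27IO4S.
gcd of subscripts (14, 27, 1, 4, 1) = 1, so the empirical formula equals the molecular formula.

C14H27IO4S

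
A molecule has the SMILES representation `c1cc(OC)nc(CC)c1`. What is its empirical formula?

C8H11NO

Atom tally by fragment:
  pyridine ring core → C:5 H:5 N:1
  (− 2 ring H displaced by substituents)
  + OCH3 → C:1 H:3 O:1
  + C2H5 → C:2 H:5
Element totals:
  C: 8
  H: 11
  N: 1
  O: 1
Molecular formula: C8H11NO.
gcd of subscripts (8, 11, 1, 1) = 1, so the empirical formula equals the molecular formula.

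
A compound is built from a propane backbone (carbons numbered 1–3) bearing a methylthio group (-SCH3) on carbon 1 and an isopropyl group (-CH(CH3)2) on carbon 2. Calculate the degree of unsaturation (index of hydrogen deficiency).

0

Atom tally by fragment:
  CH3SCH2 → C:2 H:5 S:1
  CH(CH(CH3)2) → C:4 H:8
  CH3 → C:1 H:3
Element totals:
  C: 7
  H: 16
  S: 1
Molecular formula: C7H16S.
DoU = (2C + 2 + N − H − X) / 2 = (2·7 + 2 + 0 − 16 − 0) / 2 = 0.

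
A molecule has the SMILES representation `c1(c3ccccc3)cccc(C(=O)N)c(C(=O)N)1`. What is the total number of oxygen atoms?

Atom tally by fragment:
  benzene ring core → C:6 H:6
  (− 3 ring H displaced by substituents)
  + C6H5 → C:6 H:5
  + CONH2 → C:1 H:2 O:1 N:1
  + CONH2 → C:1 H:2 O:1 N:1
Element totals:
  C: 14
  H: 12
  N: 2
  O: 2

2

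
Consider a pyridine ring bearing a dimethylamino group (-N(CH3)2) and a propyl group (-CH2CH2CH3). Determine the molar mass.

Atom tally by fragment:
  pyridine ring core → C:5 H:5 N:1
  (− 2 ring H displaced by substituents)
  + N(CH3)2 → N:1 C:2 H:6
  + CH2CH2CH3 → C:3 H:7
Element totals:
  C: 10
  H: 16
  N: 2
Molecular formula: C10H16N2.
  M = 10(12.011) + 16(1.008) + 2(14.007)
    = 120.110 + 16.128 + 28.014 = 164.252

164.25 g/mol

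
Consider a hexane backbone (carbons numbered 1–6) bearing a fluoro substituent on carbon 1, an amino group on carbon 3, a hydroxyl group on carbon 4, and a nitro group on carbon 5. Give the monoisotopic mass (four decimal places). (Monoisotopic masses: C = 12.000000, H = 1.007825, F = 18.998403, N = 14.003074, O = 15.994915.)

Atom tally by fragment:
  FCH2 → C:1 H:2 F:1
  CH2 → C:1 H:2
  CH(NH2) → C:1 H:3 N:1
  CH(OH) → C:1 H:2 O:1
  CH(NO2) → C:1 H:1 N:1 O:2
  CH3 → C:1 H:3
Element totals:
  C: 6
  H: 13
  F: 1
  N: 2
  O: 3
Molecular formula: C6H13FN2O3.
  M = 6(12.0) + 13(1.007825) + 18.998403 + 2(14.003074) + 3(15.994915)
    = 72.000000 + 13.101725 + 18.998403 + 28.006148 + 47.984745 = 180.091021

180.0910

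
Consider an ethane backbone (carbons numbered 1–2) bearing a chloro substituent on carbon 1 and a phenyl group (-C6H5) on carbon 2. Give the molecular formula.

C8H9Cl

Atom tally by fragment:
  ClCH2 → C:1 H:2 Cl:1
  CH2C6H5 → C:7 H:7
Element totals:
  C: 8
  H: 9
  Cl: 1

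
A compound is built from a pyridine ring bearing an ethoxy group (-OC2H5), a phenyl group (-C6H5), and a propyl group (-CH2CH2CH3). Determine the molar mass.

241.33 g/mol

Atom tally by fragment:
  pyridine ring core → C:5 H:5 N:1
  (− 3 ring H displaced by substituents)
  + OC2H5 → C:2 H:5 O:1
  + C6H5 → C:6 H:5
  + CH2CH2CH3 → C:3 H:7
Element totals:
  C: 16
  H: 19
  N: 1
  O: 1
Molecular formula: C16H19NO.
  M = 16(12.011) + 19(1.008) + 14.007 + 15.999
    = 192.176 + 19.152 + 14.007 + 15.999 = 241.334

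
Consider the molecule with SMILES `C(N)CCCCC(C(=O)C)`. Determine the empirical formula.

C8H17NO

Atom tally by fragment:
  H2NCH2 → C:1 H:4 N:1
  CH2 → C:1 H:2
  CH2 → C:1 H:2
  CH2 → C:1 H:2
  CH2 → C:1 H:2
  CH2COCH3 → C:3 H:5 O:1
Element totals:
  C: 8
  H: 17
  N: 1
  O: 1
Molecular formula: C8H17NO.
gcd of subscripts (8, 17, 1, 1) = 1, so the empirical formula equals the molecular formula.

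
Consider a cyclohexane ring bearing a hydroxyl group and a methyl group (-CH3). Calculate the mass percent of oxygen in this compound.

Atom tally by fragment:
  cyclohexane ring core → C:6 H:12
  (− 2 ring H displaced by substituents)
  + OH → O:1 H:1
  + CH3 → C:1 H:3
Element totals:
  C: 7
  H: 14
  O: 1
Molecular formula: C7H14O.
Molar mass = 114.188 g/mol.
Mass from O: 1 × 15.999 = 15.999 g/mol.
%O = 15.999 / 114.188 × 100 = 14.01%.

14.01%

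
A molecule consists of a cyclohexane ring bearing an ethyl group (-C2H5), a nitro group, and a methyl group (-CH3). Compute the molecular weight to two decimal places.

171.24 g/mol

Atom tally by fragment:
  cyclohexane ring core → C:6 H:12
  (− 3 ring H displaced by substituents)
  + C2H5 → C:2 H:5
  + NO2 → N:1 O:2
  + CH3 → C:1 H:3
Element totals:
  C: 9
  H: 17
  N: 1
  O: 2
Molecular formula: C9H17NO2.
  M = 9(12.011) + 17(1.008) + 14.007 + 2(15.999)
    = 108.099 + 17.136 + 14.007 + 31.998 = 171.240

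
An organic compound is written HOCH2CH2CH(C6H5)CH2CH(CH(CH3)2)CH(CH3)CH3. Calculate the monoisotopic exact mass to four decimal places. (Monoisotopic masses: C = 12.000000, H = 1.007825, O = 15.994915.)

248.2140

Atom tally by fragment:
  HOCH2CH2 → C:2 H:5 O:1
  CH(C6H5) → C:7 H:6
  CH2 → C:1 H:2
  CH(CH(CH3)2) → C:4 H:8
  CH(CH3) → C:2 H:4
  CH3 → C:1 H:3
Element totals:
  C: 17
  H: 28
  O: 1
Molecular formula: C17H28O.
  M = 17(12.0) + 28(1.007825) + 15.994915
    = 204.000000 + 28.219100 + 15.994915 = 248.214015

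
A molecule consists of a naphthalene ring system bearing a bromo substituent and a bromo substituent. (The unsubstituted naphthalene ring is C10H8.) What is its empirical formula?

Atom tally by fragment:
  naphthalene ring system core → C:10 H:8
  (− 2 ring H displaced by substituents)
  + Br → Br:1
  + Br → Br:1
Element totals:
  C: 10
  H: 6
  Br: 2
Molecular formula: C10H6Br2.
gcd of subscripts = 2; dividing each by 2:
  Br: 2/2 = 1
  C: 10/2 = 5
  H: 6/2 = 3

C5H3Br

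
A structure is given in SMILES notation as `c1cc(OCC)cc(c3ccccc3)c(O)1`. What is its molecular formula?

C14H14O2

Atom tally by fragment:
  benzene ring core → C:6 H:6
  (− 3 ring H displaced by substituents)
  + OC2H5 → C:2 H:5 O:1
  + C6H5 → C:6 H:5
  + OH → O:1 H:1
Element totals:
  C: 14
  H: 14
  O: 2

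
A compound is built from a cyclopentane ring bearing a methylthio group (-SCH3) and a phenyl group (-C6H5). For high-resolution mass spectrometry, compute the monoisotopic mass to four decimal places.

192.0973

Atom tally by fragment:
  cyclopentane ring core → C:5 H:10
  (− 2 ring H displaced by substituents)
  + SCH3 → C:1 H:3 S:1
  + C6H5 → C:6 H:5
Element totals:
  C: 12
  H: 16
  S: 1
Molecular formula: C12H16S.
  M = 12(12.0) + 16(1.007825) + 31.972071
    = 144.000000 + 16.125200 + 31.972071 = 192.097271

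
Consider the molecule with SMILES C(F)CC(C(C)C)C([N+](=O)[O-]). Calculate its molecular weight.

Atom tally by fragment:
  FCH2 → C:1 H:2 F:1
  CH2 → C:1 H:2
  CH(CH(CH3)2) → C:4 H:8
  CH2NO2 → C:1 H:2 N:1 O:2
Element totals:
  C: 7
  H: 14
  F: 1
  N: 1
  O: 2
Molecular formula: C7H14FNO2.
  M = 7(12.011) + 14(1.008) + 18.998 + 14.007 + 2(15.999)
    = 84.077 + 14.112 + 18.998 + 14.007 + 31.998 = 163.192

163.19 g/mol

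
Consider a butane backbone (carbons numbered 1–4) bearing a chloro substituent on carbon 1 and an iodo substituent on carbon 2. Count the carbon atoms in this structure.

Atom tally by fragment:
  ClCH2 → C:1 H:2 Cl:1
  CH(I) → C:1 H:1 I:1
  CH2 → C:1 H:2
  CH3 → C:1 H:3
Element totals:
  C: 4
  H: 8
  Cl: 1
  I: 1

4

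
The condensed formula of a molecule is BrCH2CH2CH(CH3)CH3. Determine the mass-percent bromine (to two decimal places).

Element totals:
  C: 5
  H: 11
  Br: 1
Molecular formula: C5H11Br.
Molar mass = 151.047 g/mol.
Mass from Br: 1 × 79.904 = 79.904 g/mol.
%Br = 79.904 / 151.047 × 100 = 52.90%.

52.90%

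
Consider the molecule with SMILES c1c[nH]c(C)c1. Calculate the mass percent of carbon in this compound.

Atom tally by fragment:
  pyrrole ring core → C:4 H:5 N:1
  (− 1 ring H displaced by substituents)
  + CH3 → C:1 H:3
Element totals:
  C: 5
  H: 7
  N: 1
Molecular formula: C5H7N.
Molar mass = 81.118 g/mol.
Mass from C: 5 × 12.011 = 60.055 g/mol.
%C = 60.055 / 81.118 × 100 = 74.03%.

74.03%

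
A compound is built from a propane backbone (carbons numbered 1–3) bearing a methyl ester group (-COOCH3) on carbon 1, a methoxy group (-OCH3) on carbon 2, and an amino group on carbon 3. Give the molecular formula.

C6H13NO3

Atom tally by fragment:
  CH3OOCCH2 → C:3 H:5 O:2
  CH(OCH3) → C:2 H:4 O:1
  CH2NH2 → C:1 H:4 N:1
Element totals:
  C: 6
  H: 13
  N: 1
  O: 3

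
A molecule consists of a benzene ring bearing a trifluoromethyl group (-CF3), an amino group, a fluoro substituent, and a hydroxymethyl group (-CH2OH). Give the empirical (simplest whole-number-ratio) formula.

C8H7F4NO

Atom tally by fragment:
  benzene ring core → C:6 H:6
  (− 4 ring H displaced by substituents)
  + CF3 → C:1 F:3
  + NH2 → N:1 H:2
  + F → F:1
  + CH2OH → C:1 H:3 O:1
Element totals:
  C: 8
  H: 7
  F: 4
  N: 1
  O: 1
Molecular formula: C8H7F4NO.
gcd of subscripts (8, 4, 7, 1, 1) = 1, so the empirical formula equals the molecular formula.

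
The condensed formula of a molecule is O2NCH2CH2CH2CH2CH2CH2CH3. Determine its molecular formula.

C7H15NO2

Atom tally by fragment:
  O2NCH2 → C:1 H:2 N:1 O:2
  CH2 → C:1 H:2
  CH2 → C:1 H:2
  CH2 → C:1 H:2
  CH2 → C:1 H:2
  CH2 → C:1 H:2
  CH3 → C:1 H:3
Element totals:
  C: 7
  H: 15
  N: 1
  O: 2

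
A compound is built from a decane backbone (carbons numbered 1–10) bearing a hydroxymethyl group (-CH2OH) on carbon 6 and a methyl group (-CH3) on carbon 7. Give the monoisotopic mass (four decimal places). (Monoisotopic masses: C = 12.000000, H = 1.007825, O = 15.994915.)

Atom tally by fragment:
  CH3 → C:1 H:3
  CH2 → C:1 H:2
  CH2 → C:1 H:2
  CH2 → C:1 H:2
  CH2 → C:1 H:2
  CH(CH2OH) → C:2 H:4 O:1
  CH(CH3) → C:2 H:4
  CH2 → C:1 H:2
  CH2 → C:1 H:2
  CH3 → C:1 H:3
Element totals:
  C: 12
  H: 26
  O: 1
Molecular formula: C12H26O.
  M = 12(12.0) + 26(1.007825) + 15.994915
    = 144.000000 + 26.203450 + 15.994915 = 186.198365

186.1984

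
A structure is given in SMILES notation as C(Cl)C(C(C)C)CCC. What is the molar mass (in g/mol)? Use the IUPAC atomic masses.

148.67 g/mol

Atom tally by fragment:
  ClCH2 → C:1 H:2 Cl:1
  CH(CH(CH3)2) → C:4 H:8
  CH2 → C:1 H:2
  CH2 → C:1 H:2
  CH3 → C:1 H:3
Element totals:
  C: 8
  H: 17
  Cl: 1
Molecular formula: C8H17Cl.
  M = 8(12.011) + 17(1.008) + 35.45
    = 96.088 + 17.136 + 35.450 = 148.674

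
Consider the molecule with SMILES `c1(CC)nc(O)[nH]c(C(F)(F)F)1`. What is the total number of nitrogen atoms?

Atom tally by fragment:
  imidazole ring core → C:3 H:4 N:2
  (− 3 ring H displaced by substituents)
  + C2H5 → C:2 H:5
  + OH → O:1 H:1
  + CF3 → C:1 F:3
Element totals:
  C: 6
  H: 7
  F: 3
  N: 2
  O: 1

2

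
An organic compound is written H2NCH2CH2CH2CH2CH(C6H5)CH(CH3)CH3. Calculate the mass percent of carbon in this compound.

Atom tally by fragment:
  H2NCH2 → C:1 H:4 N:1
  CH2 → C:1 H:2
  CH2 → C:1 H:2
  CH2 → C:1 H:2
  CH(C6H5) → C:7 H:6
  CH(CH3) → C:2 H:4
  CH3 → C:1 H:3
Element totals:
  C: 14
  H: 23
  N: 1
Molecular formula: C14H23N.
Molar mass = 205.345 g/mol.
Mass from C: 14 × 12.011 = 168.154 g/mol.
%C = 168.154 / 205.345 × 100 = 81.89%.

81.89%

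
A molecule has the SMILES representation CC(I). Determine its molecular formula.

C2H5I

Atom tally by fragment:
  CH3 → C:1 H:3
  CH2I → C:1 H:2 I:1
Element totals:
  C: 2
  H: 5
  I: 1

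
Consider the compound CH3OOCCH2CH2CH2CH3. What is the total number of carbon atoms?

6

Atom tally by fragment:
  CH3OOCCH2 → C:3 H:5 O:2
  CH2 → C:1 H:2
  CH2 → C:1 H:2
  CH3 → C:1 H:3
Element totals:
  C: 6
  H: 12
  O: 2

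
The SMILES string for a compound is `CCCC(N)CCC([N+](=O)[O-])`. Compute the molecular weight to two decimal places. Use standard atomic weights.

Atom tally by fragment:
  CH3 → C:1 H:3
  CH2 → C:1 H:2
  CH2 → C:1 H:2
  CH(NH2) → C:1 H:3 N:1
  CH2 → C:1 H:2
  CH2 → C:1 H:2
  CH2NO2 → C:1 H:2 N:1 O:2
Element totals:
  C: 7
  H: 16
  N: 2
  O: 2
Molecular formula: C7H16N2O2.
  M = 7(12.011) + 16(1.008) + 2(14.007) + 2(15.999)
    = 84.077 + 16.128 + 28.014 + 31.998 = 160.217

160.22 g/mol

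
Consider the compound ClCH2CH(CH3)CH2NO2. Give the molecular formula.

Element totals:
  C: 4
  H: 8
  Cl: 1
  N: 1
  O: 2

C4H8ClNO2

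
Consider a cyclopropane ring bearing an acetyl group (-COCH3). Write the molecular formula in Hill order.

C5H8O

Atom tally by fragment:
  cyclopropane ring core → C:3 H:6
  (− 1 ring H displaced by substituents)
  + COCH3 → C:2 H:3 O:1
Element totals:
  C: 5
  H: 8
  O: 1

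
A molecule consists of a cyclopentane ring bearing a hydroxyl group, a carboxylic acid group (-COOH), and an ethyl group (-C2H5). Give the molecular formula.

Atom tally by fragment:
  cyclopentane ring core → C:5 H:10
  (− 3 ring H displaced by substituents)
  + OH → O:1 H:1
  + COOH → C:1 H:1 O:2
  + C2H5 → C:2 H:5
Element totals:
  C: 8
  H: 14
  O: 3

C8H14O3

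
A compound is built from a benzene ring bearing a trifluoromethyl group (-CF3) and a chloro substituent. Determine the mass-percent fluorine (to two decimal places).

Atom tally by fragment:
  benzene ring core → C:6 H:6
  (− 2 ring H displaced by substituents)
  + CF3 → C:1 F:3
  + Cl → Cl:1
Element totals:
  C: 7
  H: 4
  Cl: 1
  F: 3
Molecular formula: C7H4ClF3.
Molar mass = 180.553 g/mol.
Mass from F: 3 × 18.998 = 56.994 g/mol.
%F = 56.994 / 180.553 × 100 = 31.57%.

31.57%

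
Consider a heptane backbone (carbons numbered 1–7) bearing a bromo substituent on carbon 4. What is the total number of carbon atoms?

7

Atom tally by fragment:
  CH3 → C:1 H:3
  CH2 → C:1 H:2
  CH2 → C:1 H:2
  CH(Br) → C:1 H:1 Br:1
  CH2 → C:1 H:2
  CH2 → C:1 H:2
  CH3 → C:1 H:3
Element totals:
  C: 7
  H: 15
  Br: 1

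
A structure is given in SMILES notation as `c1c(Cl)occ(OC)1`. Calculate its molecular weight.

Atom tally by fragment:
  furan ring core → C:4 H:4 O:1
  (− 2 ring H displaced by substituents)
  + Cl → Cl:1
  + OCH3 → C:1 H:3 O:1
Element totals:
  C: 5
  H: 5
  Cl: 1
  O: 2
Molecular formula: C5H5ClO2.
  M = 5(12.011) + 5(1.008) + 35.45 + 2(15.999)
    = 60.055 + 5.040 + 35.450 + 31.998 = 132.543

132.54 g/mol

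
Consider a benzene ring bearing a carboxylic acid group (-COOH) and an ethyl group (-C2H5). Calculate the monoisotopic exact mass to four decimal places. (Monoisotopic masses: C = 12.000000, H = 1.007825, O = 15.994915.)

Atom tally by fragment:
  benzene ring core → C:6 H:6
  (− 2 ring H displaced by substituents)
  + COOH → C:1 H:1 O:2
  + C2H5 → C:2 H:5
Element totals:
  C: 9
  H: 10
  O: 2
Molecular formula: C9H10O2.
  M = 9(12.0) + 10(1.007825) + 2(15.994915)
    = 108.000000 + 10.078250 + 31.989830 = 150.068080

150.0681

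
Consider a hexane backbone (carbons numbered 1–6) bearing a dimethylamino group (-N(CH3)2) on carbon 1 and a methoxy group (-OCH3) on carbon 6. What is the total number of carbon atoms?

Atom tally by fragment:
  (CH3)2NCH2 → C:3 H:8 N:1
  CH2 → C:1 H:2
  CH2 → C:1 H:2
  CH2 → C:1 H:2
  CH2 → C:1 H:2
  CH2OCH3 → C:2 H:5 O:1
Element totals:
  C: 9
  H: 21
  N: 1
  O: 1

9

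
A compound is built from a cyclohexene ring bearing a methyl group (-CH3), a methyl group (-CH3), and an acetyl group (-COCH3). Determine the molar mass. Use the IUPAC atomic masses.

152.24 g/mol

Atom tally by fragment:
  cyclohexene ring core → C:6 H:10
  (− 3 ring H displaced by substituents)
  + CH3 → C:1 H:3
  + CH3 → C:1 H:3
  + COCH3 → C:2 H:3 O:1
Element totals:
  C: 10
  H: 16
  O: 1
Molecular formula: C10H16O.
  M = 10(12.011) + 16(1.008) + 15.999
    = 120.110 + 16.128 + 15.999 = 152.237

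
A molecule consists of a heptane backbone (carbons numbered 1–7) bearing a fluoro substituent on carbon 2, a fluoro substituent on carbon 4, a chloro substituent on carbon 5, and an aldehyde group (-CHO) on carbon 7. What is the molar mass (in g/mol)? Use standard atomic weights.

Atom tally by fragment:
  CH3 → C:1 H:3
  CH(F) → C:1 H:1 F:1
  CH2 → C:1 H:2
  CH(F) → C:1 H:1 F:1
  CH(Cl) → C:1 H:1 Cl:1
  CH2 → C:1 H:2
  CH2CHO → C:2 H:3 O:1
Element totals:
  C: 8
  H: 13
  Cl: 1
  F: 2
  O: 1
Molecular formula: C8H13ClF2O.
  M = 8(12.011) + 13(1.008) + 35.45 + 2(18.998) + 15.999
    = 96.088 + 13.104 + 35.450 + 37.996 + 15.999 = 198.637

198.64 g/mol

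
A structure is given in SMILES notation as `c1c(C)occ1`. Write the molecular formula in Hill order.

Atom tally by fragment:
  furan ring core → C:4 H:4 O:1
  (− 1 ring H displaced by substituents)
  + CH3 → C:1 H:3
Element totals:
  C: 5
  H: 6
  O: 1

C5H6O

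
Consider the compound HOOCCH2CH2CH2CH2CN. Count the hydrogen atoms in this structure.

9

Atom tally by fragment:
  HOOCCH2 → C:2 H:3 O:2
  CH2 → C:1 H:2
  CH2 → C:1 H:2
  CH2CN → C:2 H:2 N:1
Element totals:
  C: 6
  H: 9
  N: 1
  O: 2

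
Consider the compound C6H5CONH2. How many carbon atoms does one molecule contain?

7

Atom tally by fragment:
  benzene ring core → C:6 H:6
  (− 1 ring H displaced by substituents)
  + CONH2 → C:1 H:2 O:1 N:1
Element totals:
  C: 7
  H: 7
  N: 1
  O: 1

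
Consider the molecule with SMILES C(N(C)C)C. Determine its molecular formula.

C4H11N

Atom tally by fragment:
  (CH3)2NCH2 → C:3 H:8 N:1
  CH3 → C:1 H:3
Element totals:
  C: 4
  H: 11
  N: 1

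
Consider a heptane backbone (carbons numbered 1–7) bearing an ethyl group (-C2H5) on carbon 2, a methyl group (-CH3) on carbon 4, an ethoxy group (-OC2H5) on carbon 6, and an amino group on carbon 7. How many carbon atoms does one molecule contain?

12

Atom tally by fragment:
  CH3 → C:1 H:3
  CH(C2H5) → C:3 H:6
  CH2 → C:1 H:2
  CH(CH3) → C:2 H:4
  CH2 → C:1 H:2
  CH(OC2H5) → C:3 H:6 O:1
  CH2NH2 → C:1 H:4 N:1
Element totals:
  C: 12
  H: 27
  N: 1
  O: 1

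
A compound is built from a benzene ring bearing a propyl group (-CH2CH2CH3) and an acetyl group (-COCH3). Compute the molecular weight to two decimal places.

162.23 g/mol

Atom tally by fragment:
  benzene ring core → C:6 H:6
  (− 2 ring H displaced by substituents)
  + CH2CH2CH3 → C:3 H:7
  + COCH3 → C:2 H:3 O:1
Element totals:
  C: 11
  H: 14
  O: 1
Molecular formula: C11H14O.
  M = 11(12.011) + 14(1.008) + 15.999
    = 132.121 + 14.112 + 15.999 = 162.232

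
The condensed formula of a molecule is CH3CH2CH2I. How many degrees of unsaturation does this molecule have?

Element totals:
  C: 3
  H: 7
  I: 1
Molecular formula: C3H7I.
DoU = (2C + 2 + N − H − X) / 2 = (2·3 + 2 + 0 − 7 − 1) / 2 = 0.

0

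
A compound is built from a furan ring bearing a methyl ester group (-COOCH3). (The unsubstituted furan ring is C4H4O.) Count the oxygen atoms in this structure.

Atom tally by fragment:
  furan ring core → C:4 H:4 O:1
  (− 1 ring H displaced by substituents)
  + COOCH3 → C:2 H:3 O:2
Element totals:
  C: 6
  H: 6
  O: 3

3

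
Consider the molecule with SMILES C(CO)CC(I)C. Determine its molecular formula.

C5H11IO

Atom tally by fragment:
  HOCH2CH2 → C:2 H:5 O:1
  CH2 → C:1 H:2
  CH(I) → C:1 H:1 I:1
  CH3 → C:1 H:3
Element totals:
  C: 5
  H: 11
  I: 1
  O: 1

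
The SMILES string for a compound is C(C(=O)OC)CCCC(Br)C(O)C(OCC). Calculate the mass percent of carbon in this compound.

Atom tally by fragment:
  CH3OOCCH2 → C:3 H:5 O:2
  CH2 → C:1 H:2
  CH2 → C:1 H:2
  CH2 → C:1 H:2
  CH(Br) → C:1 H:1 Br:1
  CH(OH) → C:1 H:2 O:1
  CH2OC2H5 → C:3 H:7 O:1
Element totals:
  C: 11
  H: 21
  Br: 1
  O: 4
Molecular formula: C11H21BrO4.
Molar mass = 297.189 g/mol.
Mass from C: 11 × 12.011 = 132.121 g/mol.
%C = 132.121 / 297.189 × 100 = 44.46%.

44.46%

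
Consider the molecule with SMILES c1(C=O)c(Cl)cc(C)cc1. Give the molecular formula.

C8H7ClO

Atom tally by fragment:
  benzene ring core → C:6 H:6
  (− 3 ring H displaced by substituents)
  + CHO → C:1 H:1 O:1
  + Cl → Cl:1
  + CH3 → C:1 H:3
Element totals:
  C: 8
  H: 7
  Cl: 1
  O: 1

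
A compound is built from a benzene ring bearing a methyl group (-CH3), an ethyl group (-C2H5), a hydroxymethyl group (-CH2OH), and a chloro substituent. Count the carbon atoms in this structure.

10

Atom tally by fragment:
  benzene ring core → C:6 H:6
  (− 4 ring H displaced by substituents)
  + CH3 → C:1 H:3
  + C2H5 → C:2 H:5
  + CH2OH → C:1 H:3 O:1
  + Cl → Cl:1
Element totals:
  C: 10
  H: 13
  Cl: 1
  O: 1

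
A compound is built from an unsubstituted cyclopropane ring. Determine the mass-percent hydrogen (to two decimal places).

14.37%

Atom tally by fragment:
  cyclopropane ring core → C:3 H:6
Element totals:
  C: 3
  H: 6
Molecular formula: C3H6.
Molar mass = 42.081 g/mol.
Mass from H: 6 × 1.008 = 6.048 g/mol.
%H = 6.048 / 42.081 × 100 = 14.37%.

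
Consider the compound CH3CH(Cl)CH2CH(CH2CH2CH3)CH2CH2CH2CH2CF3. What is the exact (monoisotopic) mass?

Atom tally by fragment:
  CH3 → C:1 H:3
  CH(Cl) → C:1 H:1 Cl:1
  CH2 → C:1 H:2
  CH(CH2CH2CH3) → C:4 H:8
  CH2 → C:1 H:2
  CH2 → C:1 H:2
  CH2 → C:1 H:2
  CH2CF3 → C:2 H:2 F:3
Element totals:
  C: 12
  H: 22
  Cl: 1
  F: 3
Molecular formula: C12H22ClF3.
  M = 12(12.0) + 22(1.007825) + 34.968853 + 3(18.998403)
    = 144.000000 + 22.172150 + 34.968853 + 56.995209 = 258.136212

258.1362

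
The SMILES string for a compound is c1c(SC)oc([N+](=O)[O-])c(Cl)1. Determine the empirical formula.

C5H4ClNO3S

Atom tally by fragment:
  furan ring core → C:4 H:4 O:1
  (− 3 ring H displaced by substituents)
  + SCH3 → C:1 H:3 S:1
  + NO2 → N:1 O:2
  + Cl → Cl:1
Element totals:
  C: 5
  H: 4
  Cl: 1
  N: 1
  O: 3
  S: 1
Molecular formula: C5H4ClNO3S.
gcd of subscripts (5, 1, 4, 1, 3, 1) = 1, so the empirical formula equals the molecular formula.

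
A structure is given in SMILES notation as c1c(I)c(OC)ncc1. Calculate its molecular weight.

Atom tally by fragment:
  pyridine ring core → C:5 H:5 N:1
  (− 2 ring H displaced by substituents)
  + I → I:1
  + OCH3 → C:1 H:3 O:1
Element totals:
  C: 6
  H: 6
  I: 1
  N: 1
  O: 1
Molecular formula: C6H6INO.
  M = 6(12.011) + 6(1.008) + 126.904 + 14.007 + 15.999
    = 72.066 + 6.048 + 126.904 + 14.007 + 15.999 = 235.024

235.02 g/mol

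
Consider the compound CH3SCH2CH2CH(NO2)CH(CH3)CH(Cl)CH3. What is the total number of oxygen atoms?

Atom tally by fragment:
  CH3SCH2 → C:2 H:5 S:1
  CH2 → C:1 H:2
  CH(NO2) → C:1 H:1 N:1 O:2
  CH(CH3) → C:2 H:4
  CH(Cl) → C:1 H:1 Cl:1
  CH3 → C:1 H:3
Element totals:
  C: 8
  H: 16
  Cl: 1
  N: 1
  O: 2
  S: 1

2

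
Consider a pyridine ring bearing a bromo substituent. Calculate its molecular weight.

Atom tally by fragment:
  pyridine ring core → C:5 H:5 N:1
  (− 1 ring H displaced by substituents)
  + Br → Br:1
Element totals:
  C: 5
  H: 4
  Br: 1
  N: 1
Molecular formula: C5H4BrN.
  M = 5(12.011) + 4(1.008) + 79.904 + 14.007
    = 60.055 + 4.032 + 79.904 + 14.007 = 157.998

158.00 g/mol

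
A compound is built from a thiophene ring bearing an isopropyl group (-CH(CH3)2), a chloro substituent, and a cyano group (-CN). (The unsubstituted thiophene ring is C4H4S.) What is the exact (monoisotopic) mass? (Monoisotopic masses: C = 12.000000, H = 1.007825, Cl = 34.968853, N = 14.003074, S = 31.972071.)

185.0066

Atom tally by fragment:
  thiophene ring core → C:4 H:4 S:1
  (− 3 ring H displaced by substituents)
  + CH(CH3)2 → C:3 H:7
  + Cl → Cl:1
  + CN → C:1 N:1
Element totals:
  C: 8
  H: 8
  Cl: 1
  N: 1
  S: 1
Molecular formula: C8H8ClNS.
  M = 8(12.0) + 8(1.007825) + 34.968853 + 14.003074 + 31.972071
    = 96.000000 + 8.062600 + 34.968853 + 14.003074 + 31.972071 = 185.006598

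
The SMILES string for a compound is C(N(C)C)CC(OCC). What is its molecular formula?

C7H17NO

Atom tally by fragment:
  (CH3)2NCH2 → C:3 H:8 N:1
  CH2 → C:1 H:2
  CH2OC2H5 → C:3 H:7 O:1
Element totals:
  C: 7
  H: 17
  N: 1
  O: 1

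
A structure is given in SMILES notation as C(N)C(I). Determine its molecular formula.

C2H6IN

Atom tally by fragment:
  H2NCH2 → C:1 H:4 N:1
  CH2I → C:1 H:2 I:1
Element totals:
  C: 2
  H: 6
  I: 1
  N: 1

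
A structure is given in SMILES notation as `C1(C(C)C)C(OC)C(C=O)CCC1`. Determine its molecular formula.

C11H20O2

Atom tally by fragment:
  cyclohexane ring core → C:6 H:12
  (− 3 ring H displaced by substituents)
  + CH(CH3)2 → C:3 H:7
  + OCH3 → C:1 H:3 O:1
  + CHO → C:1 H:1 O:1
Element totals:
  C: 11
  H: 20
  O: 2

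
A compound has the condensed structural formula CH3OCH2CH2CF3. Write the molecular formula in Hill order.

Element totals:
  C: 4
  H: 7
  F: 3
  O: 1

C4H7F3O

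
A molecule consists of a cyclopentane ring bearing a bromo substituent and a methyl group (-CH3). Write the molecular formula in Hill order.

C6H11Br

Atom tally by fragment:
  cyclopentane ring core → C:5 H:10
  (− 2 ring H displaced by substituents)
  + Br → Br:1
  + CH3 → C:1 H:3
Element totals:
  C: 6
  H: 11
  Br: 1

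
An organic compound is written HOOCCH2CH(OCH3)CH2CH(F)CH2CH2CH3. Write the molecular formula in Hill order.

C9H17FO3

Element totals:
  C: 9
  H: 17
  F: 1
  O: 3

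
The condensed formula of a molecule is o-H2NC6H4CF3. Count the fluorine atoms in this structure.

3

Element totals:
  C: 7
  H: 6
  F: 3
  N: 1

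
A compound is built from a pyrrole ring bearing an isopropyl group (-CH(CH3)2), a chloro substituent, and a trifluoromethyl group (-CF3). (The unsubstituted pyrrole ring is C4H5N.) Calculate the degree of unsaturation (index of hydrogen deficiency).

Atom tally by fragment:
  pyrrole ring core → C:4 H:5 N:1
  (− 3 ring H displaced by substituents)
  + CH(CH3)2 → C:3 H:7
  + Cl → Cl:1
  + CF3 → C:1 F:3
Element totals:
  C: 8
  H: 9
  Cl: 1
  F: 3
  N: 1
Molecular formula: C8H9ClF3N.
DoU = (2C + 2 + N − H − X) / 2 = (2·8 + 2 + 1 − 9 − 4) / 2 = 3.

3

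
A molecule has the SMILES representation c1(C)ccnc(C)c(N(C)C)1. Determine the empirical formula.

C9H14N2

Atom tally by fragment:
  pyridine ring core → C:5 H:5 N:1
  (− 3 ring H displaced by substituents)
  + CH3 → C:1 H:3
  + CH3 → C:1 H:3
  + N(CH3)2 → N:1 C:2 H:6
Element totals:
  C: 9
  H: 14
  N: 2
Molecular formula: C9H14N2.
gcd of subscripts (9, 14, 2) = 1, so the empirical formula equals the molecular formula.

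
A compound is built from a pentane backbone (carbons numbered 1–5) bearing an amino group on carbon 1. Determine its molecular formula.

C5H13N

Atom tally by fragment:
  H2NCH2 → C:1 H:4 N:1
  CH2 → C:1 H:2
  CH2 → C:1 H:2
  CH2 → C:1 H:2
  CH3 → C:1 H:3
Element totals:
  C: 5
  H: 13
  N: 1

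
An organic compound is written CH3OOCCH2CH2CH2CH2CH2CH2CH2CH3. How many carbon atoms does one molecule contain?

Atom tally by fragment:
  CH3OOCCH2 → C:3 H:5 O:2
  CH2 → C:1 H:2
  CH2 → C:1 H:2
  CH2 → C:1 H:2
  CH2 → C:1 H:2
  CH2 → C:1 H:2
  CH2 → C:1 H:2
  CH3 → C:1 H:3
Element totals:
  C: 10
  H: 20
  O: 2

10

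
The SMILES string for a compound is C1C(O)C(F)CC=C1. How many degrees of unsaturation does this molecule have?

2

Atom tally by fragment:
  cyclohexene ring core → C:6 H:10
  (− 2 ring H displaced by substituents)
  + OH → O:1 H:1
  + F → F:1
Element totals:
  C: 6
  H: 9
  F: 1
  O: 1
Molecular formula: C6H9FO.
DoU = (2C + 2 + N − H − X) / 2 = (2·6 + 2 + 0 − 9 − 1) / 2 = 2.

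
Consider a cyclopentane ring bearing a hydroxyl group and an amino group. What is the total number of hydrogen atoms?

11

Atom tally by fragment:
  cyclopentane ring core → C:5 H:10
  (− 2 ring H displaced by substituents)
  + OH → O:1 H:1
  + NH2 → N:1 H:2
Element totals:
  C: 5
  H: 11
  N: 1
  O: 1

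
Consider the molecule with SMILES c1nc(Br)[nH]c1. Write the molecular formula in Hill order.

C3H3BrN2

Atom tally by fragment:
  imidazole ring core → C:3 H:4 N:2
  (− 1 ring H displaced by substituents)
  + Br → Br:1
Element totals:
  C: 3
  H: 3
  Br: 1
  N: 2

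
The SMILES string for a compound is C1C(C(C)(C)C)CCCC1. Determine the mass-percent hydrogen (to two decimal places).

14.37%

Atom tally by fragment:
  cyclohexane ring core → C:6 H:12
  (− 1 ring H displaced by substituents)
  + C(CH3)3 → C:4 H:9
Element totals:
  C: 10
  H: 20
Molecular formula: C10H20.
Molar mass = 140.270 g/mol.
Mass from H: 20 × 1.008 = 20.160 g/mol.
%H = 20.160 / 140.270 × 100 = 14.37%.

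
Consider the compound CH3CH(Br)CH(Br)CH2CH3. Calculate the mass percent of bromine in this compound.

Element totals:
  C: 5
  H: 10
  Br: 2
Molecular formula: C5H10Br2.
Molar mass = 229.943 g/mol.
Mass from Br: 2 × 79.904 = 159.808 g/mol.
%Br = 159.808 / 229.943 × 100 = 69.50%.

69.50%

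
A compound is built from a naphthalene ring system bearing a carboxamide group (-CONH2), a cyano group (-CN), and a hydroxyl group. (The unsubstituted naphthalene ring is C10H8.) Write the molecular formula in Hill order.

C12H8N2O2

Atom tally by fragment:
  naphthalene ring system core → C:10 H:8
  (− 3 ring H displaced by substituents)
  + CONH2 → C:1 H:2 O:1 N:1
  + CN → C:1 N:1
  + OH → O:1 H:1
Element totals:
  C: 12
  H: 8
  N: 2
  O: 2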